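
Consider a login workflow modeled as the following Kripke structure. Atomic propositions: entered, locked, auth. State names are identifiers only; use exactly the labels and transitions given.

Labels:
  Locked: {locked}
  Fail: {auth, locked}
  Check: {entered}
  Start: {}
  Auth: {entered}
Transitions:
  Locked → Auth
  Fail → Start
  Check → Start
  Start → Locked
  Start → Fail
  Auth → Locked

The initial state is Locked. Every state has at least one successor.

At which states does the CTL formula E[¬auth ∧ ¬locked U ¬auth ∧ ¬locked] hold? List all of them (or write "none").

States satisfying ¬auth ∧ ¬locked: {Check, Start, Auth}.
States satisfying E[¬auth ∧ ¬locked U ¬auth ∧ ¬locked]: {Check, Start, Auth}.

{Check, Start, Auth}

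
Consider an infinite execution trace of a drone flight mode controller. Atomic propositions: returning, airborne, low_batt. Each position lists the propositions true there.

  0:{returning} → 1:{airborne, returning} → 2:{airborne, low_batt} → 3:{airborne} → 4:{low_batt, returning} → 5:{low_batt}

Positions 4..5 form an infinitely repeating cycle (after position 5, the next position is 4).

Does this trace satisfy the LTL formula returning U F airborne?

Holds

Walking from position 0: F airborne first holds at position 0, and returning holds at every earlier position along the way, so returning U F airborne holds.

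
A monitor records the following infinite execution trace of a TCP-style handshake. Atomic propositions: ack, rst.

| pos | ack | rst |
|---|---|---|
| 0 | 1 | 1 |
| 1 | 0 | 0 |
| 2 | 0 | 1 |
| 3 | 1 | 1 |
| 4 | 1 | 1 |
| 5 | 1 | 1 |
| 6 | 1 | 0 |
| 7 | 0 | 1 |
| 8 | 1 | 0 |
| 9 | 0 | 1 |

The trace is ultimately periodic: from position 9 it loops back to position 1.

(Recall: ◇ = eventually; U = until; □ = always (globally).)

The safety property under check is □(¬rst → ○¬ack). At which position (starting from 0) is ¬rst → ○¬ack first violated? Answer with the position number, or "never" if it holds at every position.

never

¬rst → ○¬ack holds at every position 0..9, and those are all the positions the trace ever visits, so the invariant □(¬rst → ○¬ack) is never violated.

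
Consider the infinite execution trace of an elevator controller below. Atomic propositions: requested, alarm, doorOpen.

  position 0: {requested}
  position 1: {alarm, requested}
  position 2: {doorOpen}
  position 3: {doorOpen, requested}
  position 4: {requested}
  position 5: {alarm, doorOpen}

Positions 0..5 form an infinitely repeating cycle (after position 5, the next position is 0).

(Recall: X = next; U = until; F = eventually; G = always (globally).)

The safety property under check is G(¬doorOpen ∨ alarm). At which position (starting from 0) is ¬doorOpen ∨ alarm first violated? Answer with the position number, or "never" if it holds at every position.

2

Check ¬doorOpen ∨ alarm at each position in order: 0 ✓, 1 ✓.
At position 2 the labels are {doorOpen}, so ¬doorOpen ∨ alarm is false there. This is the first violation.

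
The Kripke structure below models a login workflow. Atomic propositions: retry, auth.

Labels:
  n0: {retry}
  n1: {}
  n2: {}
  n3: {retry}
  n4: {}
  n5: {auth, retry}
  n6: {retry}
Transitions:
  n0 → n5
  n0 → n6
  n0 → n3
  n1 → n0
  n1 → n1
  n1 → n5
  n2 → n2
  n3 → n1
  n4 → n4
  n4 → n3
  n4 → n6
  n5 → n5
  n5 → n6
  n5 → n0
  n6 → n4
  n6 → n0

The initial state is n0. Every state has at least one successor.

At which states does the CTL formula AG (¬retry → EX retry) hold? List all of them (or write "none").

States satisfying ¬retry → EX retry: {n0, n1, n3, n4, n5, n6}.
States satisfying AG (¬retry → EX retry): {n0, n1, n3, n4, n5, n6}.

{n0, n1, n3, n4, n5, n6}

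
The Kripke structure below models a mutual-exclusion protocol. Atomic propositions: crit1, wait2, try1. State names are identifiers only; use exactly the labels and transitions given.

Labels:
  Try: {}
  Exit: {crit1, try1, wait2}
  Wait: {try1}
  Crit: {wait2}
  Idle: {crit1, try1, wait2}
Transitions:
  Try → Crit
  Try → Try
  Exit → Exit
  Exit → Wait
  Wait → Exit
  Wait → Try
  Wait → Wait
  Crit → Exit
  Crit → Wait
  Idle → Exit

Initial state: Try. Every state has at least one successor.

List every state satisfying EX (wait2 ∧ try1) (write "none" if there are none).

States satisfying wait2 ∧ try1: {Exit, Idle}.
States satisfying EX (wait2 ∧ try1): {Exit, Wait, Crit, Idle}.

{Exit, Wait, Crit, Idle}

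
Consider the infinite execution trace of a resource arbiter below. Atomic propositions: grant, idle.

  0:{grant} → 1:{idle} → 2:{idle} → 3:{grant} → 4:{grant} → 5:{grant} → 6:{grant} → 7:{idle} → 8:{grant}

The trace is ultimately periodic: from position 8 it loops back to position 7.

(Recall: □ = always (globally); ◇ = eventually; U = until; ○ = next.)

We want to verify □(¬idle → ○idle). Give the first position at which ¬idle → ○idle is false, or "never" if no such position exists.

3

Check ¬idle → ○idle at each position in order: 0 ✓, 1 ✓, 2 ✓.
At position 3 the labels are {grant} and the next position 4 has {grant}, so ¬idle → ○idle is false there. This is the first violation.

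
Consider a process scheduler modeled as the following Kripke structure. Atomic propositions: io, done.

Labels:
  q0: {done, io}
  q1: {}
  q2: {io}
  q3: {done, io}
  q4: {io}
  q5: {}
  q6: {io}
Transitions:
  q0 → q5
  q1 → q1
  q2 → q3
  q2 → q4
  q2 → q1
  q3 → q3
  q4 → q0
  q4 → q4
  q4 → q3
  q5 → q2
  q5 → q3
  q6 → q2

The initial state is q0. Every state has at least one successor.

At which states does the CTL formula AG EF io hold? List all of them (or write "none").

{q3}

States satisfying EF io: {q0, q2, q3, q4, q5, q6}.
States satisfying AG EF io: {q3}.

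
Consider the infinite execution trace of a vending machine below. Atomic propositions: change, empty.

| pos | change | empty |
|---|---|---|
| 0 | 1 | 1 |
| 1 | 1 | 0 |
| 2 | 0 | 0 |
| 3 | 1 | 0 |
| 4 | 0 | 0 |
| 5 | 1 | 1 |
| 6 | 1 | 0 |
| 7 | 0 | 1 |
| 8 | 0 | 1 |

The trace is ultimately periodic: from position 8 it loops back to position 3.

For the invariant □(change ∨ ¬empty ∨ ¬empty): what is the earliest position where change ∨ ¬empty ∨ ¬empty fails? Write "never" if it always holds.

Check change ∨ ¬empty ∨ ¬empty at each position in order: 0 ✓, 1 ✓, 2 ✓, 3 ✓, 4 ✓, 5 ✓, 6 ✓.
At position 7 the labels are {empty}, so change ∨ ¬empty ∨ ¬empty is false there. This is the first violation.

7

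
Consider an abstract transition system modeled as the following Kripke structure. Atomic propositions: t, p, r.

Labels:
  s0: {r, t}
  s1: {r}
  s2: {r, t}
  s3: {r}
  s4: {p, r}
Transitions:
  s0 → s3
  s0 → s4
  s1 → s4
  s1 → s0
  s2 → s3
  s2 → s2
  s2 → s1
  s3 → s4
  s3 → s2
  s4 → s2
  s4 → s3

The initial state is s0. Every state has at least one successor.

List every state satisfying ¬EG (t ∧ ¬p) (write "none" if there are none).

{s0, s1, s3, s4}

States satisfying t ∧ ¬p: {s0, s2}.
States satisfying EG (t ∧ ¬p): {s2}.
States satisfying ¬EG (t ∧ ¬p): {s0, s1, s3, s4}.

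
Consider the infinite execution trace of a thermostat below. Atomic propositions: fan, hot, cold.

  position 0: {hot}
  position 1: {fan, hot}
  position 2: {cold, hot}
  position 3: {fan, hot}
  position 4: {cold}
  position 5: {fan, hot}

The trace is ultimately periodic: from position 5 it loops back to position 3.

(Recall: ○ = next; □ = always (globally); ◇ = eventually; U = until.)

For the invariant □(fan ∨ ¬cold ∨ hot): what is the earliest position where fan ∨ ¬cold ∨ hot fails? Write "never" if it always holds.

Check fan ∨ ¬cold ∨ hot at each position in order: 0 ✓, 1 ✓, 2 ✓, 3 ✓.
At position 4 the labels are {cold}, so fan ∨ ¬cold ∨ hot is false there. This is the first violation.

4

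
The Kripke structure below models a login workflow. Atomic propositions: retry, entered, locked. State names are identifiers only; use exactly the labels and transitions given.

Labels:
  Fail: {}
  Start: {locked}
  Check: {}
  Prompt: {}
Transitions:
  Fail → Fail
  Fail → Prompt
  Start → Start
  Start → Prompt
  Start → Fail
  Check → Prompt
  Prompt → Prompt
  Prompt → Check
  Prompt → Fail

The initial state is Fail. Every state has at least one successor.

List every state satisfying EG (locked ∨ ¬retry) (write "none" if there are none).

States satisfying locked ∨ ¬retry: {Fail, Start, Check, Prompt}.
States satisfying EG (locked ∨ ¬retry): {Fail, Start, Check, Prompt}.

{Fail, Start, Check, Prompt}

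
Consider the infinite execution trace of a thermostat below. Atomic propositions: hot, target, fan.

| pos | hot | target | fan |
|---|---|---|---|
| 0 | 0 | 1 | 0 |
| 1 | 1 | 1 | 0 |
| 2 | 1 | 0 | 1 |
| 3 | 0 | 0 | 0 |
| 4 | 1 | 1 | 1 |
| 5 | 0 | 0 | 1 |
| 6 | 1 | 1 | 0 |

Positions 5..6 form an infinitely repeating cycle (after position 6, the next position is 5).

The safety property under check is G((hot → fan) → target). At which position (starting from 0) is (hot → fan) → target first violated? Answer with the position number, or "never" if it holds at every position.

Check (hot → fan) → target at each position in order: 0 ✓, 1 ✓.
At position 2 the labels are {fan, hot}, so (hot → fan) → target is false there. This is the first violation.

2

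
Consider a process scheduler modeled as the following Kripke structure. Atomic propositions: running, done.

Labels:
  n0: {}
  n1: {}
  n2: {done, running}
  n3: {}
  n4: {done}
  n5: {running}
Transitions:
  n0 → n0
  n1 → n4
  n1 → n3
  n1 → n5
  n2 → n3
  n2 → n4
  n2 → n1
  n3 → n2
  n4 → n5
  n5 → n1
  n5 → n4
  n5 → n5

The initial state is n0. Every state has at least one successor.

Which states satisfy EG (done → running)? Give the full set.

{n0, n1, n2, n3, n5}

States satisfying done → running: {n0, n1, n2, n3, n5}.
States satisfying EG (done → running): {n0, n1, n2, n3, n5}.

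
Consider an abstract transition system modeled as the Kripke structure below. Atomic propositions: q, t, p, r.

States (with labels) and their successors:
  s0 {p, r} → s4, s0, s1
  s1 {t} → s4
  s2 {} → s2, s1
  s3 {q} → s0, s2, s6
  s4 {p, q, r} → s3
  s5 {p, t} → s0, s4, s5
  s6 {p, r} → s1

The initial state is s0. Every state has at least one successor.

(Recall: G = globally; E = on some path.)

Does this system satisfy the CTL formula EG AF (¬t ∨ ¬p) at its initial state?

Yes

States satisfying AF (¬t ∨ ¬p): {s0, s1, s2, s3, s4, s6}.
States satisfying EG AF (¬t ∨ ¬p): {s0, s1, s2, s3, s4, s6}.
s0 ∈ Sat(EG AF (¬t ∨ ¬p)).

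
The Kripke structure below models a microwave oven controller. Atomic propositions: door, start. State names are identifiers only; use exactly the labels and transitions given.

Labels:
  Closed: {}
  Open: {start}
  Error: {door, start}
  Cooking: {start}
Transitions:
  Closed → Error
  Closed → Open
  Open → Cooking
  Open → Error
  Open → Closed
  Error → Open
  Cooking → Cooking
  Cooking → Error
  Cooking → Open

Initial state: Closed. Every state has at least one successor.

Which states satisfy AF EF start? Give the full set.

States satisfying EF start: {Closed, Open, Error, Cooking}.
States satisfying AF EF start: {Closed, Open, Error, Cooking}.

{Closed, Open, Error, Cooking}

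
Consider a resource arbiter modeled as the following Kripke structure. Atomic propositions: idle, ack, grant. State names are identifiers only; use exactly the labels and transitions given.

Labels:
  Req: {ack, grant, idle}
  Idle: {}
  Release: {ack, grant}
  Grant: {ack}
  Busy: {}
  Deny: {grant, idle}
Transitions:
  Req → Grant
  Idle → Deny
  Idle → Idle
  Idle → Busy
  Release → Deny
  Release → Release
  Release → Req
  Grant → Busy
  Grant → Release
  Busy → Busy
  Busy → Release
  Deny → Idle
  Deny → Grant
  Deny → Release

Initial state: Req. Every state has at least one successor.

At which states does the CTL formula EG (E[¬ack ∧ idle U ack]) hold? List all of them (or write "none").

States satisfying E[¬ack ∧ idle U ack]: {Req, Release, Grant, Deny}.
States satisfying EG (E[¬ack ∧ idle U ack]): {Req, Release, Grant, Deny}.

{Req, Release, Grant, Deny}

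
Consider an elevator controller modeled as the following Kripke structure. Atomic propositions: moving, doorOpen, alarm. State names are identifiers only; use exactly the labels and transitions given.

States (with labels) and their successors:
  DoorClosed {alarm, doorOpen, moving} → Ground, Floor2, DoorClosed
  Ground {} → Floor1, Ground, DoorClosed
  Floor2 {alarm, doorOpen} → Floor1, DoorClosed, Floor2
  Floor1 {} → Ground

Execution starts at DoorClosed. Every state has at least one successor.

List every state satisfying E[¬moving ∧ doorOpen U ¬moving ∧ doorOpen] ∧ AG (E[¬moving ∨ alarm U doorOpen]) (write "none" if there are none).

States satisfying ¬moving ∧ doorOpen: {Floor2}.
States satisfying E[¬moving ∧ doorOpen U ¬moving ∧ doorOpen]: {Floor2}.
States satisfying E[¬moving ∨ alarm U doorOpen]: {DoorClosed, Ground, Floor2, Floor1}.
States satisfying AG (E[¬moving ∨ alarm U doorOpen]): {DoorClosed, Ground, Floor2, Floor1}.
States satisfying E[¬moving ∧ doorOpen U ¬moving ∧ doorOpen] ∧ AG (E[¬moving ∨ alarm U doorOpen]): {Floor2}.

{Floor2}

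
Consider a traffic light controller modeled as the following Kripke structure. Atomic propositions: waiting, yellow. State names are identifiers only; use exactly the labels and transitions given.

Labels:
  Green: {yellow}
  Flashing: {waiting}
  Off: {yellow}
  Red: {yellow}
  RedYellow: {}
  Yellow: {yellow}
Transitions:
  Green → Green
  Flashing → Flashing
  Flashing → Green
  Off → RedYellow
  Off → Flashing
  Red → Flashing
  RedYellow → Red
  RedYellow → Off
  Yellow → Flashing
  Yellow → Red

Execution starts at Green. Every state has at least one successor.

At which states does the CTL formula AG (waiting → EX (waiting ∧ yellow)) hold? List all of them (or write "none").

{Green}

States satisfying waiting → EX (waiting ∧ yellow): {Green, Off, Red, RedYellow, Yellow}.
States satisfying AG (waiting → EX (waiting ∧ yellow)): {Green}.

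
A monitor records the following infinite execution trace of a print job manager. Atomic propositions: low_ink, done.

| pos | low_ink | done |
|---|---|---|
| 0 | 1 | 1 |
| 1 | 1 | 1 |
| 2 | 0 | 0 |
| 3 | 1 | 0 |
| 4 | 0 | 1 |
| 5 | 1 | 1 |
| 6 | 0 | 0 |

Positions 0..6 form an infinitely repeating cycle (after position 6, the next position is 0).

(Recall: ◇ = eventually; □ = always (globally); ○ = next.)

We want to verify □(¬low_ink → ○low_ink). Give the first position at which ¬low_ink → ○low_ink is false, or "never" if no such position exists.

¬low_ink → ○low_ink holds at every position 0..6, and those are all the positions the trace ever visits, so the invariant □(¬low_ink → ○low_ink) is never violated.

never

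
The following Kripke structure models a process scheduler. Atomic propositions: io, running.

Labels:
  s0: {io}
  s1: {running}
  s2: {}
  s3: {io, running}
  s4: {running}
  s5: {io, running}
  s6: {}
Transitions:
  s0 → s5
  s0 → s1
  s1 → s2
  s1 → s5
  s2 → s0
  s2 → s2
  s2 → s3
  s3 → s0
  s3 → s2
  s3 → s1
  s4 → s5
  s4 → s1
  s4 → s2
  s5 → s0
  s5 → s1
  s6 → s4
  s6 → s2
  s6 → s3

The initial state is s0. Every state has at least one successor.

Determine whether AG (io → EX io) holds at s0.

States satisfying io → EX io: {s0, s1, s2, s3, s4, s5, s6}.
States satisfying AG (io → EX io): {s0, s1, s2, s3, s4, s5, s6}.
Every state reachable from s0 satisfies io → EX io.
s0 ∈ Sat(AG (io → EX io)).

Holds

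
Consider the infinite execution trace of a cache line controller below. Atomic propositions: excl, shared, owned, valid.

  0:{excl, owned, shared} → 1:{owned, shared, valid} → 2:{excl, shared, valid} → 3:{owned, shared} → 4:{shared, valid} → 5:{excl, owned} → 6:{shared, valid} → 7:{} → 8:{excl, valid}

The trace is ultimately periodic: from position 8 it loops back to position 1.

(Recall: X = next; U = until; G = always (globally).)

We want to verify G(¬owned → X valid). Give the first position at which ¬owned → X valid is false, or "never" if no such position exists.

2

Check ¬owned → X valid at each position in order: 0 ✓, 1 ✓.
At position 2 the labels are {excl, shared, valid} and the next position 3 has {owned, shared}, so ¬owned → X valid is false there. This is the first violation.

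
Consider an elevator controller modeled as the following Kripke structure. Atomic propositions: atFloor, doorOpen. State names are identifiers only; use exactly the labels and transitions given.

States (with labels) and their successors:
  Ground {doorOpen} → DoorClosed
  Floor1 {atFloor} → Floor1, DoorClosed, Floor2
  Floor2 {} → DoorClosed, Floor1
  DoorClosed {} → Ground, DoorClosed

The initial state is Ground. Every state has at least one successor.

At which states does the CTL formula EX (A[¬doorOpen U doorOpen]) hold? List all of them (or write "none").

{DoorClosed}

States satisfying A[¬doorOpen U doorOpen]: {Ground}.
States satisfying EX (A[¬doorOpen U doorOpen]): {DoorClosed}.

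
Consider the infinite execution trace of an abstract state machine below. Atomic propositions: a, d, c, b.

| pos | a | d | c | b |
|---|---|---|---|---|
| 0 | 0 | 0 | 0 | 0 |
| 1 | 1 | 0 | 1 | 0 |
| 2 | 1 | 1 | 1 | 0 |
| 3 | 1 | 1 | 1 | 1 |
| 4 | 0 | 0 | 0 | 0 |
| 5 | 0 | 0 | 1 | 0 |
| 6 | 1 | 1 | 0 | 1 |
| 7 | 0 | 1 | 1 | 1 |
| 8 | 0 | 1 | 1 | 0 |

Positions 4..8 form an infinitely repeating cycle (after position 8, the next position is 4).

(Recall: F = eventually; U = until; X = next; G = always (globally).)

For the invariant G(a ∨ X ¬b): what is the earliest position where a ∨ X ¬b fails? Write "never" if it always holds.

Check a ∨ X ¬b at each position in order: 0 ✓, 1 ✓, 2 ✓, 3 ✓, 4 ✓.
At position 5 the labels are {c} and the next position 6 has {a, b, d}, so a ∨ X ¬b is false there. This is the first violation.

5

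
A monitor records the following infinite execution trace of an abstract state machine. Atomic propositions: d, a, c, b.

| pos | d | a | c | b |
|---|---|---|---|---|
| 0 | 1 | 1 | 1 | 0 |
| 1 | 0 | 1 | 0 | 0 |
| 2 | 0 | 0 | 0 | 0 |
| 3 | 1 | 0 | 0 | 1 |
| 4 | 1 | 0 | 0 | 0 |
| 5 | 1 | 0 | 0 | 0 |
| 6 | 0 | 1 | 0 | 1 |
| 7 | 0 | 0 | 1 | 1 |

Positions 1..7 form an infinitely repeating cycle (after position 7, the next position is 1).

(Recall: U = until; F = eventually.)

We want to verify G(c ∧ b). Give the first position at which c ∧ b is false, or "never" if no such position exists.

At position 0 the labels are {a, c, d}, so c ∧ b is false there. This is the first violation.

0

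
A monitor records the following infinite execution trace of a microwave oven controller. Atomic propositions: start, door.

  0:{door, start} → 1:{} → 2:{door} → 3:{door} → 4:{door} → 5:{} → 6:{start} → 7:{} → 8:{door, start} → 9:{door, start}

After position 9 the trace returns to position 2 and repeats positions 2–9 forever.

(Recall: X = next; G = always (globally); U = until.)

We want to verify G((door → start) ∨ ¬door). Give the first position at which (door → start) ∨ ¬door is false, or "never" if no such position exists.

2

Check (door → start) ∨ ¬door at each position in order: 0 ✓, 1 ✓.
At position 2 the labels are {door}, so (door → start) ∨ ¬door is false there. This is the first violation.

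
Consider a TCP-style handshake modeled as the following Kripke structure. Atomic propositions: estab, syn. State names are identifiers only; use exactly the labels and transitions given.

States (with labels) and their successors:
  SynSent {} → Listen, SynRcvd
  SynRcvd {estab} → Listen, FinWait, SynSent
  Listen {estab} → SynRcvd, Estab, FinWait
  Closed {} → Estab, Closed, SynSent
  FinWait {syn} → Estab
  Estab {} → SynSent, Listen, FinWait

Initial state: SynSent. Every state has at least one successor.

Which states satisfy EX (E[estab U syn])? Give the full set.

{SynSent, SynRcvd, Listen, Estab}

States satisfying E[estab U syn]: {SynRcvd, Listen, FinWait}.
States satisfying EX (E[estab U syn]): {SynSent, SynRcvd, Listen, Estab}.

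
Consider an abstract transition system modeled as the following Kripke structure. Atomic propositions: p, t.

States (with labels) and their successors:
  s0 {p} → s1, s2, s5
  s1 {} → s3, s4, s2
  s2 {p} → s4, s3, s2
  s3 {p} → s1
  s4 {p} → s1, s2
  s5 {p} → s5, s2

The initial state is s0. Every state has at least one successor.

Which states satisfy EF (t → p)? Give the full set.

States satisfying t → p: {s0, s1, s2, s3, s4, s5}.
States satisfying EF (t → p): {s0, s1, s2, s3, s4, s5}.

{s0, s1, s2, s3, s4, s5}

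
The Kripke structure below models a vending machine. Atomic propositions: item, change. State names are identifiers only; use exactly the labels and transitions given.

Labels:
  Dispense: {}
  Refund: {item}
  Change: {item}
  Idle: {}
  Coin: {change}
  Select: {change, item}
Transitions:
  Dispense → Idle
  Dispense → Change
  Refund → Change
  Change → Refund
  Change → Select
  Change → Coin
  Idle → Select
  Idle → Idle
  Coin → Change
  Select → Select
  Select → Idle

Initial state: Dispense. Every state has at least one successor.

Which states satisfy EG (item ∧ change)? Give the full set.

{Select}

States satisfying item ∧ change: {Select}.
States satisfying EG (item ∧ change): {Select}.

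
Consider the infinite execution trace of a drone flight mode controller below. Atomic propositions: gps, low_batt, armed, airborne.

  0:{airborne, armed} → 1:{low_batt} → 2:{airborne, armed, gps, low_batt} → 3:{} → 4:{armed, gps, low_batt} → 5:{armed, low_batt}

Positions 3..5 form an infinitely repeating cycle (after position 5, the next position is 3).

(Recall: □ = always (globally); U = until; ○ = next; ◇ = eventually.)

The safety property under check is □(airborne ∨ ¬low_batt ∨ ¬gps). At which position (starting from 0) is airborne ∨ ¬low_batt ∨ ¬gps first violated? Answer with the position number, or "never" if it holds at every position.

Check airborne ∨ ¬low_batt ∨ ¬gps at each position in order: 0 ✓, 1 ✓, 2 ✓, 3 ✓.
At position 4 the labels are {armed, gps, low_batt}, so airborne ∨ ¬low_batt ∨ ¬gps is false there. This is the first violation.

4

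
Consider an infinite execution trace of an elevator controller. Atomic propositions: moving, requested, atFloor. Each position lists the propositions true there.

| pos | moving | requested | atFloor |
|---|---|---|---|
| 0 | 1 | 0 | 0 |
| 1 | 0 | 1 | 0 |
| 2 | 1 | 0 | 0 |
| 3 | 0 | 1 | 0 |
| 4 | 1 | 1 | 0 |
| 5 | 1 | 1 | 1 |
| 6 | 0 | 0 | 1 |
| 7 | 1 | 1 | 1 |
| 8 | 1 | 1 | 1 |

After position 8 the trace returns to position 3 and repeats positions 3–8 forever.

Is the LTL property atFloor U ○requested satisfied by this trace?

Walking from position 0: ○requested first holds at position 0, and atFloor holds at every earlier position along the way, so atFloor U ○requested holds.

Satisfied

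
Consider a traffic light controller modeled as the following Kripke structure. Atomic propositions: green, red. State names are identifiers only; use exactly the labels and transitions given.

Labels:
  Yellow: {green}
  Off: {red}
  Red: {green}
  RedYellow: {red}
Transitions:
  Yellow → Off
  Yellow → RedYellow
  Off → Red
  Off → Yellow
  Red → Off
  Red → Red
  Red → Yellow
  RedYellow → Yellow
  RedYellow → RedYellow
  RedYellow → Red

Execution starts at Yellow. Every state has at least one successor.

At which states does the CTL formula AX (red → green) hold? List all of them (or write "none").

{Off}

States satisfying red → green: {Yellow, Red}.
States satisfying AX (red → green): {Off}.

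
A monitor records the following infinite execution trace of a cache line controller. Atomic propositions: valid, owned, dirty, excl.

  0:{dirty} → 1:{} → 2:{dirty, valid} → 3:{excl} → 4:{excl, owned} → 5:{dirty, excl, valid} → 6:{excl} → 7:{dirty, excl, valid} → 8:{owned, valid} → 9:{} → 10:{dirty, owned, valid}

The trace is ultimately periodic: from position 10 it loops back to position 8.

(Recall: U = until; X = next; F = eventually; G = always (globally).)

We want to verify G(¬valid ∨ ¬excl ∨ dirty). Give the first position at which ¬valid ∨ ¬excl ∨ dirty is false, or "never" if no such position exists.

¬valid ∨ ¬excl ∨ dirty holds at every position 0..10, and those are all the positions the trace ever visits, so the invariant G(¬valid ∨ ¬excl ∨ dirty) is never violated.

never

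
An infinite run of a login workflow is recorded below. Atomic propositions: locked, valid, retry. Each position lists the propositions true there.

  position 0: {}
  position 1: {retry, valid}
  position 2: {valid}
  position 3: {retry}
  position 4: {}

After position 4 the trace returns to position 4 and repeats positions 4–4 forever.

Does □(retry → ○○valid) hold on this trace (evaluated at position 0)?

retry → ○○valid must hold at every position from 0 onward. It fails at position 1, so □(retry → ○○valid) is false.
Positions where retry holds: 1, 3.
Check ○○valid at each: 1→fails, 3→fails.

Does not hold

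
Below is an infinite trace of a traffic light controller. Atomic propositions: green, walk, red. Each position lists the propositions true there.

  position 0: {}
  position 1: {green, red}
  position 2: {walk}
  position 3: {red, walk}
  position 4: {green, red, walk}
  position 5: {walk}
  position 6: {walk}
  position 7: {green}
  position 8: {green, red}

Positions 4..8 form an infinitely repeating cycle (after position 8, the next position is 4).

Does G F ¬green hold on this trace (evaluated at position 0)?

F ¬green holds at every position 0..8, and those are all positions ever visited, so G F ¬green holds.

Holds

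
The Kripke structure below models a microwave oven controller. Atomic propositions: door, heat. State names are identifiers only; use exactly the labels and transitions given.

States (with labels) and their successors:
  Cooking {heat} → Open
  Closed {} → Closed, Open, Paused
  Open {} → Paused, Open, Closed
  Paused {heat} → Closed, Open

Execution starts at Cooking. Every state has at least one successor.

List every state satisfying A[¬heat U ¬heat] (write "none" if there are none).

{Closed, Open}

States satisfying ¬heat: {Closed, Open}.
States satisfying A[¬heat U ¬heat]: {Closed, Open}.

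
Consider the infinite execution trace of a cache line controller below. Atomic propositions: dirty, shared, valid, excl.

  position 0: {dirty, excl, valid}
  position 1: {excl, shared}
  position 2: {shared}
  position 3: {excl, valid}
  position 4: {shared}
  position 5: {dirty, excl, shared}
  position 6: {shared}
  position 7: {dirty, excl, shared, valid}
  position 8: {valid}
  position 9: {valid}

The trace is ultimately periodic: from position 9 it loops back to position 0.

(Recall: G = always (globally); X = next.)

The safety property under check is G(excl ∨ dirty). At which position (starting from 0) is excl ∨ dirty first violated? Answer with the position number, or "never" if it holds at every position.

2

Check excl ∨ dirty at each position in order: 0 ✓, 1 ✓.
At position 2 the labels are {shared}, so excl ∨ dirty is false there. This is the first violation.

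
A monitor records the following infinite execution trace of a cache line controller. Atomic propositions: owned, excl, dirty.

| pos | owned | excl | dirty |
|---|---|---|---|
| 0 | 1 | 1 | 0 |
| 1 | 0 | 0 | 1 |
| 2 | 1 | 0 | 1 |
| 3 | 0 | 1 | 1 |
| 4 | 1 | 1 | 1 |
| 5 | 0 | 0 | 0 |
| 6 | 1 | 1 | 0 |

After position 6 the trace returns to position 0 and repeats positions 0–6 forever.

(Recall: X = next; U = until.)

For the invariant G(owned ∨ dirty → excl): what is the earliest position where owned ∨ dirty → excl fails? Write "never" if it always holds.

Check owned ∨ dirty → excl at each position in order: 0 ✓.
At position 1 the labels are {dirty}, so owned ∨ dirty → excl is false there. This is the first violation.

1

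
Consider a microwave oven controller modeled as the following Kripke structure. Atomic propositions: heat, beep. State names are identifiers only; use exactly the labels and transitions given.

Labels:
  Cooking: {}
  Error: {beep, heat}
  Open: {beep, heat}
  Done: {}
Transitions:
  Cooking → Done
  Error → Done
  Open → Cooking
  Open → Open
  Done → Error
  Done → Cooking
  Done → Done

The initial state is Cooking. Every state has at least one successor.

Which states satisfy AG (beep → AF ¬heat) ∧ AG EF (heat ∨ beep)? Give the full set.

States satisfying beep → AF ¬heat: {Cooking, Error, Done}.
States satisfying AG (beep → AF ¬heat): {Cooking, Error, Done}.
States satisfying EF (heat ∨ beep): {Cooking, Error, Open, Done}.
States satisfying AG EF (heat ∨ beep): {Cooking, Error, Open, Done}.
States satisfying AG (beep → AF ¬heat) ∧ AG EF (heat ∨ beep): {Cooking, Error, Done}.

{Cooking, Error, Done}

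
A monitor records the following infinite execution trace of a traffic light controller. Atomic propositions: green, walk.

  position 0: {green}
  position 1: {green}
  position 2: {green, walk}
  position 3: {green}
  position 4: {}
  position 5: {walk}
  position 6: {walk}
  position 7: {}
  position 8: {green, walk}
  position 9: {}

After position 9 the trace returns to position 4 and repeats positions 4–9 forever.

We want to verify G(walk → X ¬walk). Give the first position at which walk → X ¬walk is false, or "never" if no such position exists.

Check walk → X ¬walk at each position in order: 0 ✓, 1 ✓, 2 ✓, 3 ✓, 4 ✓.
At position 5 the labels are {walk} and the next position 6 has {walk}, so walk → X ¬walk is false there. This is the first violation.

5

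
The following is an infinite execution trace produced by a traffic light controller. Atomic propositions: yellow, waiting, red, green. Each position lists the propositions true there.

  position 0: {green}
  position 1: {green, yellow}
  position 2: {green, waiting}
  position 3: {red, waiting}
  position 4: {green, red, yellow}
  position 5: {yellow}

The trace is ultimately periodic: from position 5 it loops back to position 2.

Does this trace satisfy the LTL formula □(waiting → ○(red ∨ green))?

waiting → ○(red ∨ green) holds at every position 0..5, and those are all positions ever visited, so □(waiting → ○(red ∨ green)) holds.
Positions where waiting holds: 2, 3.
Check ○(red ∨ green) at each: 2→ok, 3→ok.

Satisfied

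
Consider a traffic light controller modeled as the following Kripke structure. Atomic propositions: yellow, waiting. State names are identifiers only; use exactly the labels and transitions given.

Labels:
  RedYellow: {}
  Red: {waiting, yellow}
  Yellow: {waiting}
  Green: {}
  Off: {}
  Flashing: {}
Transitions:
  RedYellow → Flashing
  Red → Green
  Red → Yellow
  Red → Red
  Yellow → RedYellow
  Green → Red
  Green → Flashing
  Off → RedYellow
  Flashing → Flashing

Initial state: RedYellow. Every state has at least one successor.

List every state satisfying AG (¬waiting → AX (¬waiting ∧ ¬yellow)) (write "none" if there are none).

{RedYellow, Yellow, Off, Flashing}

States satisfying ¬waiting → AX (¬waiting ∧ ¬yellow): {RedYellow, Red, Yellow, Off, Flashing}.
States satisfying AG (¬waiting → AX (¬waiting ∧ ¬yellow)): {RedYellow, Yellow, Off, Flashing}.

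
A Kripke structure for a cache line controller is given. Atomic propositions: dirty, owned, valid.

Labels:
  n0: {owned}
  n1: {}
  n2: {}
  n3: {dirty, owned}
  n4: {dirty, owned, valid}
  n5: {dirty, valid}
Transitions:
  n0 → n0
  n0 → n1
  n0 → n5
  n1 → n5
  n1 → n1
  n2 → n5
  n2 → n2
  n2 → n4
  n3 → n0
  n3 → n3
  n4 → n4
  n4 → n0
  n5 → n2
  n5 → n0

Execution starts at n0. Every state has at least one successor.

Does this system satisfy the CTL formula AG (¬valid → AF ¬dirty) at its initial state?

Holds

States satisfying ¬valid → AF ¬dirty: {n0, n1, n2, n4, n5}.
States satisfying AG (¬valid → AF ¬dirty): {n0, n1, n2, n4, n5}.
Every state reachable from n0 satisfies ¬valid → AF ¬dirty.
n0 ∈ Sat(AG (¬valid → AF ¬dirty)).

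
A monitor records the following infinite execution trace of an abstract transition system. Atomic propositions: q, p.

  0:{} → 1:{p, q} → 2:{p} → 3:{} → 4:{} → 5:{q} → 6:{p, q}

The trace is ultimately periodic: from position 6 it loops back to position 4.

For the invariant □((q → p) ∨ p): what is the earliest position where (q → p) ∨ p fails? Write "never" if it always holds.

Check (q → p) ∨ p at each position in order: 0 ✓, 1 ✓, 2 ✓, 3 ✓, 4 ✓.
At position 5 the labels are {q}, so (q → p) ∨ p is false there. This is the first violation.

5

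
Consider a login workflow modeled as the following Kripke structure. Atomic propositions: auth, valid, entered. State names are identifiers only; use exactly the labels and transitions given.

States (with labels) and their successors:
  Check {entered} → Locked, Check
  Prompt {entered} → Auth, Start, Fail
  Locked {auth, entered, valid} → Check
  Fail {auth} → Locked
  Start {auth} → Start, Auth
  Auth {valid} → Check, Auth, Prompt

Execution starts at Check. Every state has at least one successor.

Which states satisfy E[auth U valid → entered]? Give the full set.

{Check, Prompt, Locked, Fail, Start}

States satisfying auth: {Locked, Fail, Start}.
States satisfying valid → entered: {Check, Prompt, Locked, Fail, Start}.
States satisfying E[auth U valid → entered]: {Check, Prompt, Locked, Fail, Start}.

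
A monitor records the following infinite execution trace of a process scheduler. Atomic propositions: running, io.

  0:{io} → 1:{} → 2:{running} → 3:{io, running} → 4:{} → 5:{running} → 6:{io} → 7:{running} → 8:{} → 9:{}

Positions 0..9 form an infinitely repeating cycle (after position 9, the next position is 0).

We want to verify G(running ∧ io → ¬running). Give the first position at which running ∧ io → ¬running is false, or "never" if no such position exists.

Check running ∧ io → ¬running at each position in order: 0 ✓, 1 ✓, 2 ✓.
At position 3 the labels are {io, running}, so running ∧ io → ¬running is false there. This is the first violation.

3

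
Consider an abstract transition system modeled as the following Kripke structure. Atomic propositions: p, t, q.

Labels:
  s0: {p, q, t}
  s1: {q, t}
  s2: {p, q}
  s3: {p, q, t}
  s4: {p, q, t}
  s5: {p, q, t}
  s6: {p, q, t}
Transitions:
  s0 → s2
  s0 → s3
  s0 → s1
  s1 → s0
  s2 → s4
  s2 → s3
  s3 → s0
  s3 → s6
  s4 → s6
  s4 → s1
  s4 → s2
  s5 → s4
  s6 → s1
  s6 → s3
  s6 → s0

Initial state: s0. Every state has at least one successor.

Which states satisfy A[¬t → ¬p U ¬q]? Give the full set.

States satisfying ¬t → ¬p: {s0, s1, s3, s4, s5, s6}.
States satisfying ¬q: ∅.
States satisfying A[¬t → ¬p U ¬q]: ∅.

none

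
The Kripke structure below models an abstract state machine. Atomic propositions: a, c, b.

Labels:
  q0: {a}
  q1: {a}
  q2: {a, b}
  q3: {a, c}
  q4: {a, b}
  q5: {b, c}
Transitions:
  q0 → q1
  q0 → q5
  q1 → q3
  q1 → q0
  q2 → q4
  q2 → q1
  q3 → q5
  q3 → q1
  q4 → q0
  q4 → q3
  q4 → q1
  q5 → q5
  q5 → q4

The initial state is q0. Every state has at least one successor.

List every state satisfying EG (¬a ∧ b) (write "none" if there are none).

States satisfying ¬a ∧ b: {q5}.
States satisfying EG (¬a ∧ b): {q5}.

{q5}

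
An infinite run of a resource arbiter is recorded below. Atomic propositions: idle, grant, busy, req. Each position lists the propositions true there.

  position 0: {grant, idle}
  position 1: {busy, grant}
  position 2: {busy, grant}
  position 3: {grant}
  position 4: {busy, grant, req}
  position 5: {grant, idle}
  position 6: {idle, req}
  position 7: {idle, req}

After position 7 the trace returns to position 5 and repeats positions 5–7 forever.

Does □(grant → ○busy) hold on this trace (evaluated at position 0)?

No

grant → ○busy must hold at every position from 0 onward. It fails at position 2, so □(grant → ○busy) is false.
Positions where grant holds: 0, 1, 2, 3, 4, 5.
Check ○busy at each: 0→ok, 1→ok, 2→fails, 3→ok, 4→fails, 5→fails.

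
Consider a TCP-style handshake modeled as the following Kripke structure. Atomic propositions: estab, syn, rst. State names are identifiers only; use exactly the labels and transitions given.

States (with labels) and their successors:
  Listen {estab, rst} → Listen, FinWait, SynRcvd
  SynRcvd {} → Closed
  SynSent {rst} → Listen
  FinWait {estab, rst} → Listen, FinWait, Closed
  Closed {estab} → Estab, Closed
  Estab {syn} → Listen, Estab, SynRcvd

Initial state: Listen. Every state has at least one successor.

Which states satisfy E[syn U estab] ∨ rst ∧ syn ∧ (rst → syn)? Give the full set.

{Listen, FinWait, Closed, Estab}

States satisfying syn: {Estab}.
States satisfying estab: {Listen, FinWait, Closed}.
States satisfying E[syn U estab]: {Listen, FinWait, Closed, Estab}.
States satisfying rst ∧ syn: ∅.
States satisfying rst → syn: {SynRcvd, Closed, Estab}.
States satisfying rst ∧ syn ∧ (rst → syn): ∅.
States satisfying E[syn U estab] ∨ rst ∧ syn ∧ (rst → syn): {Listen, FinWait, Closed, Estab}.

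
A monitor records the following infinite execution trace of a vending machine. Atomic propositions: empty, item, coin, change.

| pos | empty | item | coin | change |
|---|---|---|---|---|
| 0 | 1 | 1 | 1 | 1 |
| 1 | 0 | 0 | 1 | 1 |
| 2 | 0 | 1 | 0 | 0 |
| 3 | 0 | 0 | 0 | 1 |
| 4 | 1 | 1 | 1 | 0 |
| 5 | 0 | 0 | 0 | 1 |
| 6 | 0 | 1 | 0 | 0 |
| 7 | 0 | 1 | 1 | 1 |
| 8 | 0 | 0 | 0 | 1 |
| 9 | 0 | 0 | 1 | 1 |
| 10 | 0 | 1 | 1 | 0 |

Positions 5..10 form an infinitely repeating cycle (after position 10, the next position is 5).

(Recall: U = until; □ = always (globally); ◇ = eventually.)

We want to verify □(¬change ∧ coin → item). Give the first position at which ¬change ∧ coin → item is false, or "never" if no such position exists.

¬change ∧ coin → item holds at every position 0..10, and those are all the positions the trace ever visits, so the invariant □(¬change ∧ coin → item) is never violated.

never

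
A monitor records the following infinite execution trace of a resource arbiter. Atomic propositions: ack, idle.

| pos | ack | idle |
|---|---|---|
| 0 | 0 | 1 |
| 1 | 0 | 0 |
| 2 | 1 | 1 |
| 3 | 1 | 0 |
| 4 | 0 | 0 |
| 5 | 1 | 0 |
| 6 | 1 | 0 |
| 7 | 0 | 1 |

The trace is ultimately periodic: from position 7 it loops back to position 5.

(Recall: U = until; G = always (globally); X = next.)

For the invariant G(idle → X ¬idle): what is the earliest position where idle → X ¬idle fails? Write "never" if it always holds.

never

idle → X ¬idle holds at every position 0..7, and those are all the positions the trace ever visits, so the invariant G(idle → X ¬idle) is never violated.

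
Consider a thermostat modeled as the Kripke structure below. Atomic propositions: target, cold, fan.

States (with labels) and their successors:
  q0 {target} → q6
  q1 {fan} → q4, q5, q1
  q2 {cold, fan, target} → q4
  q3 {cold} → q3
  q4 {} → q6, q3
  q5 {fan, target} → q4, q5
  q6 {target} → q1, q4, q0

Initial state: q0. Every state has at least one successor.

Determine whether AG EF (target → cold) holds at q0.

States satisfying EF (target → cold): {q0, q1, q2, q3, q4, q5, q6}.
States satisfying AG EF (target → cold): {q0, q1, q2, q3, q4, q5, q6}.
Every state reachable from q0 satisfies EF (target → cold).
q0 ∈ Sat(AG EF (target → cold)).

Yes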